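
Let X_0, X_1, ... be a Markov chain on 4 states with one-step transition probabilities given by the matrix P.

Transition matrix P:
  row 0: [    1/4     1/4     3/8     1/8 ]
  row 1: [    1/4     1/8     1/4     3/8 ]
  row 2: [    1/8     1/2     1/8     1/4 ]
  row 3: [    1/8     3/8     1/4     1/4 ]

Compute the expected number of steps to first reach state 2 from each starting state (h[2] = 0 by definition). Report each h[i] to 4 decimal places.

h = [3.1484, 3.6129, 0.0000, 3.6645]

First-step conditioning: h[2] = 0; for i ≠ 2, h[i] = 1 + Σ_k P[i][k]·h[k].
  h[0] = 1 + 1/4·h[0] + 1/4·h[1] + 1/8·h[3]
  h[1] = 1 + 1/4·h[0] + 1/8·h[1] + 3/8·h[3]
  h[3] = 1 + 1/8·h[0] + 3/8·h[1] + 1/4·h[3]
Solving the 3×3 linear system over states ≠ 2 gives exactly h = [488/155, 112/31, 0, 568/155] (h[2] = 0 is the target).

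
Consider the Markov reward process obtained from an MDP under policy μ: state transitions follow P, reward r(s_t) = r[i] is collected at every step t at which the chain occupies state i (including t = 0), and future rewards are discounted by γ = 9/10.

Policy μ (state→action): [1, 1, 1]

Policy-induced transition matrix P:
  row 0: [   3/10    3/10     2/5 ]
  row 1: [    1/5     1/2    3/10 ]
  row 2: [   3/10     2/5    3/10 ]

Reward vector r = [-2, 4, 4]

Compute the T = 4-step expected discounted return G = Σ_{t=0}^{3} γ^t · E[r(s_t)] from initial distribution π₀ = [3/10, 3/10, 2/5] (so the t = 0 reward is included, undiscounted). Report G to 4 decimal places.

G = 8.1028

t=0: π = [0.3000, 0.3000, 0.4000], E[r] = 2.2000, γ^t·E[r] = 2.200000, running G = 2.200000
t=1: π = [0.2700, 0.4000, 0.3300], E[r] = 2.3800, γ^t·E[r] = 2.142000, running G = 4.342000
t=2: π = [0.2600, 0.4130, 0.3270], E[r] = 2.4400, γ^t·E[r] = 1.976400, running G = 6.318400
t=3: π = [0.2587, 0.4153, 0.3260], E[r] = 2.4478, γ^t·E[r] = 1.784446, running G = 8.102846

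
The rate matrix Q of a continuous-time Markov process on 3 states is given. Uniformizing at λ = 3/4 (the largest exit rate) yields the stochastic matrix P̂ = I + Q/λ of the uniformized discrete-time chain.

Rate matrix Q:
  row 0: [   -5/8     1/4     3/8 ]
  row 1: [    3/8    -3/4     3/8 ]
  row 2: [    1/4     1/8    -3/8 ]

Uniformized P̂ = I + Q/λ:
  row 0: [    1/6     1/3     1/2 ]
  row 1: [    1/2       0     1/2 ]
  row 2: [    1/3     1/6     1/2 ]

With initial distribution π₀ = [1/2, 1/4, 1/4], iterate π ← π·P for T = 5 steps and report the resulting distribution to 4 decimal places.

π = [0.3122, 0.1878, 0.5000]

t=0: π = [0.5000, 0.2500, 0.2500]
t=1: π = [0.2917, 0.2083, 0.5000]
t=2: π = [0.3194, 0.1806, 0.5000]
t=3: π = [0.3102, 0.1898, 0.5000]
t=4: π = [0.3133, 0.1867, 0.5000]
t=5: π = [0.3122, 0.1878, 0.5000]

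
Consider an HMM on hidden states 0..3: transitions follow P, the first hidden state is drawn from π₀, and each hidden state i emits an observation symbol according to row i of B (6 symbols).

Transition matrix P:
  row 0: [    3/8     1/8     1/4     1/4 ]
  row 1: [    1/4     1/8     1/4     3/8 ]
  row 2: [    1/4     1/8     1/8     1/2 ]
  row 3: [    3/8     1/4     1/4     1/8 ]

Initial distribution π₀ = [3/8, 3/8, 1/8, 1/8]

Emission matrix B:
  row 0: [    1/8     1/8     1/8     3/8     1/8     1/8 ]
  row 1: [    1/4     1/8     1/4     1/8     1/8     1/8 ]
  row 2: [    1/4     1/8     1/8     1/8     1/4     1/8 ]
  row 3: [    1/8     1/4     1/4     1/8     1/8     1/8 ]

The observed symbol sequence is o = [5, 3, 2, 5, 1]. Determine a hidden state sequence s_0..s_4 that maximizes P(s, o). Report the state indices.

path = [0, 0, 3, 2, 3]

t=0: δ = [4.688e-02, 4.688e-02, 1.562e-02, 1.562e-02]  (obs o_0=5)
t=1: δ = [6.592e-03, 7.324e-04, 1.465e-03, 2.197e-03]  ψ = [0, 0, 0, 1]  (obs o_1=3)
t=2: δ = [3.090e-04, 2.060e-04, 2.060e-04, 4.120e-04]  ψ = [0, 0, 0, 0]  (obs o_2=2)
t=3: δ = [1.931e-05, 1.287e-05, 1.287e-05, 1.287e-05]  ψ = [3, 3, 3, 2]  (obs o_3=5)
t=4: δ = [9.052e-07, 4.023e-07, 6.035e-07, 1.609e-06]  ψ = [0, 3, 0, 2]  (obs o_4=1)
backtrack: best end state = 3; path = [0, 0, 3, 2, 3]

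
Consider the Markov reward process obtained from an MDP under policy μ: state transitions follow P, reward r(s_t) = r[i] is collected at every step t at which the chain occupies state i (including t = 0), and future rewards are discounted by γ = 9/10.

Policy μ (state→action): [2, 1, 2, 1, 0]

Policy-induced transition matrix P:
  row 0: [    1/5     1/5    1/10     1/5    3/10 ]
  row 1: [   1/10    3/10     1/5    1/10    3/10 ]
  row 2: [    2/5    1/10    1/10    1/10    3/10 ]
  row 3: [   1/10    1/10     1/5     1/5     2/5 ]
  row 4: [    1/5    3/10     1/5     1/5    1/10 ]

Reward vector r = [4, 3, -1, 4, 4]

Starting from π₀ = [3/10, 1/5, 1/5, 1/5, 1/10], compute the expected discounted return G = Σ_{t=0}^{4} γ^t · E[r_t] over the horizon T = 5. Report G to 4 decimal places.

G = 12.0558

t=0: π = [0.3000, 0.2000, 0.2000, 0.2000, 0.1000], E[r] = 2.8000, γ^t·E[r] = 2.800000, running G = 2.800000
t=1: π = [0.2000, 0.1900, 0.1500, 0.1600, 0.3000], E[r] = 3.0600, γ^t·E[r] = 2.754000, running G = 5.554000
t=2: π = [0.1950, 0.2180, 0.1650, 0.1660, 0.2560], E[r] = 2.9570, γ^t·E[r] = 2.395170, running G = 7.949170
t=3: π = [0.1946, 0.2143, 0.1640, 0.1617, 0.2654], E[r] = 2.9657, γ^t·E[r] = 2.161995, running G = 10.111165
t=4: π = [0.1952, 0.2154, 0.1641, 0.1622, 0.2631], E[r] = 2.9639, γ^t·E[r] = 1.944615, running G = 12.055780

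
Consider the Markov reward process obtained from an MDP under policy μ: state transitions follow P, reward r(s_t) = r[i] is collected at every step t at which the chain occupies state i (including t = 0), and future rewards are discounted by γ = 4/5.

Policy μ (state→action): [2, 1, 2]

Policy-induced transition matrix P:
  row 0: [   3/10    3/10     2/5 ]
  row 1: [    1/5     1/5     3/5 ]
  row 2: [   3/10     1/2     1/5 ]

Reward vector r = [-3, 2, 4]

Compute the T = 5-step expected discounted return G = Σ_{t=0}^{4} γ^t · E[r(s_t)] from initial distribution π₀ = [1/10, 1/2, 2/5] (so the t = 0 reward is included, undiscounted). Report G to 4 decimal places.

t=0: π = [0.1000, 0.5000, 0.4000], E[r] = 2.3000, γ^t·E[r] = 2.300000, running G = 2.300000
t=1: π = [0.2500, 0.3300, 0.4200], E[r] = 1.5900, γ^t·E[r] = 1.272000, running G = 3.572000
t=2: π = [0.2670, 0.3510, 0.3820], E[r] = 1.4290, γ^t·E[r] = 0.914560, running G = 4.486560
t=3: π = [0.2649, 0.3413, 0.3938], E[r] = 1.4631, γ^t·E[r] = 0.749107, running G = 5.235667
t=4: π = [0.2659, 0.3446, 0.3895], E[r] = 1.4497, γ^t·E[r] = 0.593777, running G = 5.829444

G = 5.8294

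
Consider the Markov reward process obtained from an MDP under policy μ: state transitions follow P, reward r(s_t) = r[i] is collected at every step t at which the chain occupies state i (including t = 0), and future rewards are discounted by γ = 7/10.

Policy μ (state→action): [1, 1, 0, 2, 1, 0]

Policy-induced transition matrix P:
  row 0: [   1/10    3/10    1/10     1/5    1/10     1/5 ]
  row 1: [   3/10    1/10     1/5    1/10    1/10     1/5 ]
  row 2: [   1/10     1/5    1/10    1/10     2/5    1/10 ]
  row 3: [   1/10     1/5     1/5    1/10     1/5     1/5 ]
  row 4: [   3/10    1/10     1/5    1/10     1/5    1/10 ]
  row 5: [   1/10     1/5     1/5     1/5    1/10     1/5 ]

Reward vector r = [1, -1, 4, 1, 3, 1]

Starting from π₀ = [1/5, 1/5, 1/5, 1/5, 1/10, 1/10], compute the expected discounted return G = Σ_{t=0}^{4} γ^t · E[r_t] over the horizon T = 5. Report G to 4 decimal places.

t=0: π = [0.2000, 0.2000, 0.2000, 0.2000, 0.1000, 0.1000], E[r] = 1.4000, γ^t·E[r] = 1.400000, running G = 1.400000
t=1: π = [0.1600, 0.1900, 0.1600, 0.1300, 0.1900, 0.1700], E[r] = 1.4800, γ^t·E[r] = 1.036000, running G = 2.436000
t=2: π = [0.1760, 0.1780, 0.1680, 0.1330, 0.1800, 0.1650], E[r] = 1.5080, γ^t·E[r] = 0.738920, running G = 3.174920
t=3: π = [0.1716, 0.1818, 0.1656, 0.1341, 0.1817, 0.1652], E[r] = 1.4966, γ^t·E[r] = 0.513334, running G = 3.688254
t=4: π = [0.1727, 0.1808, 0.1663, 0.1337, 0.1813, 0.1653], E[r] = 1.4997, γ^t·E[r] = 0.360088, running G = 4.048341

G = 4.0483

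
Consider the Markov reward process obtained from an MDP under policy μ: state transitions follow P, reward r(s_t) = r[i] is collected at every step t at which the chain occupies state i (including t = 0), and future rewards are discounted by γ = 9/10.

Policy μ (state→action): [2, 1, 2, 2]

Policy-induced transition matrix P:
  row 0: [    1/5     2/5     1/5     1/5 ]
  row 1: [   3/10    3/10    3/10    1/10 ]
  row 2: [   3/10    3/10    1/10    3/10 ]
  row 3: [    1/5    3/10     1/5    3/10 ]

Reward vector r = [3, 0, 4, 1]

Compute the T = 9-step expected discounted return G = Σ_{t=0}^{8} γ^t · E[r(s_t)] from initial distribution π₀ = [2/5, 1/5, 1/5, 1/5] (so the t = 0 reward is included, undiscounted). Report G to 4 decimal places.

G = 11.4481

t=0: π = [0.4000, 0.2000, 0.2000, 0.2000], E[r] = 2.2000, γ^t·E[r] = 2.200000, running G = 2.200000
t=1: π = [0.2400, 0.3400, 0.2000, 0.2200], E[r] = 1.7400, γ^t·E[r] = 1.566000, running G = 3.766000
t=2: π = [0.2540, 0.3240, 0.2140, 0.2080], E[r] = 1.8260, γ^t·E[r] = 1.479060, running G = 5.245060
t=3: π = [0.2538, 0.3254, 0.2110, 0.2098], E[r] = 1.8152, γ^t·E[r] = 1.323281, running G = 6.568341
t=4: π = [0.2536, 0.3254, 0.2114, 0.2095], E[r] = 1.8162, γ^t·E[r] = 1.191622, running G = 7.759963
t=5: π = [0.2537, 0.3254, 0.2114, 0.2096], E[r] = 1.8162, γ^t·E[r] = 1.072437, running G = 8.832400
t=6: π = [0.2537, 0.3254, 0.2114, 0.2096], E[r] = 1.8162, γ^t·E[r] = 0.965190, running G = 9.797590
t=7: π = [0.2537, 0.3254, 0.2114, 0.2096], E[r] = 1.8162, γ^t·E[r] = 0.868672, running G = 10.666261
t=8: π = [0.2537, 0.3254, 0.2114, 0.2096], E[r] = 1.8162, γ^t·E[r] = 0.781804, running G = 11.448066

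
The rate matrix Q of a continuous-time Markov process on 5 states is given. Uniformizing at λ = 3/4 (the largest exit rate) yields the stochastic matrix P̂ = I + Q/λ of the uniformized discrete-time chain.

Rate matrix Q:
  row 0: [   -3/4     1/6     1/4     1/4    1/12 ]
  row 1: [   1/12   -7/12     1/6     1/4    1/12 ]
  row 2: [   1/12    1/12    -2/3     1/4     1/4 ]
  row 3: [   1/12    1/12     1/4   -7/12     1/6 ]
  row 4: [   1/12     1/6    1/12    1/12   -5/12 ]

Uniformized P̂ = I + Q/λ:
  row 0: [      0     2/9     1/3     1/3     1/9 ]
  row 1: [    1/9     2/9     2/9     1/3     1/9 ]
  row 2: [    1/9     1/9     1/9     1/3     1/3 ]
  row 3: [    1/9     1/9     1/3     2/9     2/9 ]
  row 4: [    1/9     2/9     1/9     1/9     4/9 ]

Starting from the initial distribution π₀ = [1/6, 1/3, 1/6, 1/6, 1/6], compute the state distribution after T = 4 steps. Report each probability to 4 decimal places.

π = [0.1000, 0.1717, 0.2070, 0.2448, 0.2765]

t=0: π = [0.1667, 0.3333, 0.1667, 0.1667, 0.1667]
t=1: π = [0.0926, 0.1852, 0.2222, 0.2778, 0.2222]
t=2: π = [0.1008, 0.1667, 0.2140, 0.2531, 0.2654]
t=3: π = [0.0999, 0.1703, 0.2083, 0.2462, 0.2753]
t=4: π = [0.1000, 0.1717, 0.2070, 0.2448, 0.2765]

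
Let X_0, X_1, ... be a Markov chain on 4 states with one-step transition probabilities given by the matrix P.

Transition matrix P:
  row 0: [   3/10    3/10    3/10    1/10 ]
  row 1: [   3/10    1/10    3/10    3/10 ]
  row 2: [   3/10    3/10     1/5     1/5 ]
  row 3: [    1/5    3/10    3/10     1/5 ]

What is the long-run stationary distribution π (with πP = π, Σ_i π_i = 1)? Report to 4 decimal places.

Balance equations π_j = Σ_i π_i·P[i][j]:
  π_0 = 3/10·π_0 + 3/10·π_1 + 3/10·π_2 + 1/5·π_3
  π_1 = 3/10·π_0 + 1/10·π_1 + 3/10·π_2 + 3/10·π_3
  π_2 = 3/10·π_0 + 3/10·π_1 + 1/5·π_2 + 3/10·π_3
  normalize: π_0 + π_1 + π_2 + π_3 = 1
Solving the linear system gives exactly π = [37/132, 1/4, 3/11, 13/66].

π = [0.2803, 0.2500, 0.2727, 0.1970]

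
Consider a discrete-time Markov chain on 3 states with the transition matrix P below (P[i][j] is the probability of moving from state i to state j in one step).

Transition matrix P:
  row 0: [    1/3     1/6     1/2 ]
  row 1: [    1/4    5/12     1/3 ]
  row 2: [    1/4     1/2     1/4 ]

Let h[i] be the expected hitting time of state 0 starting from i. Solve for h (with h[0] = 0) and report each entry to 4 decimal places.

h = [0.0000, 4.0000, 4.0000]

First-step conditioning: h[0] = 0; for i ≠ 0, h[i] = 1 + Σ_k P[i][k]·h[k].
  h[1] = 1 + 5/12·h[1] + 1/3·h[2]
  h[2] = 1 + 1/2·h[1] + 1/4·h[2]
Solving the 2×2 linear system over states ≠ 0 gives exactly h = [0, 4, 4] (h[0] = 0 is the target).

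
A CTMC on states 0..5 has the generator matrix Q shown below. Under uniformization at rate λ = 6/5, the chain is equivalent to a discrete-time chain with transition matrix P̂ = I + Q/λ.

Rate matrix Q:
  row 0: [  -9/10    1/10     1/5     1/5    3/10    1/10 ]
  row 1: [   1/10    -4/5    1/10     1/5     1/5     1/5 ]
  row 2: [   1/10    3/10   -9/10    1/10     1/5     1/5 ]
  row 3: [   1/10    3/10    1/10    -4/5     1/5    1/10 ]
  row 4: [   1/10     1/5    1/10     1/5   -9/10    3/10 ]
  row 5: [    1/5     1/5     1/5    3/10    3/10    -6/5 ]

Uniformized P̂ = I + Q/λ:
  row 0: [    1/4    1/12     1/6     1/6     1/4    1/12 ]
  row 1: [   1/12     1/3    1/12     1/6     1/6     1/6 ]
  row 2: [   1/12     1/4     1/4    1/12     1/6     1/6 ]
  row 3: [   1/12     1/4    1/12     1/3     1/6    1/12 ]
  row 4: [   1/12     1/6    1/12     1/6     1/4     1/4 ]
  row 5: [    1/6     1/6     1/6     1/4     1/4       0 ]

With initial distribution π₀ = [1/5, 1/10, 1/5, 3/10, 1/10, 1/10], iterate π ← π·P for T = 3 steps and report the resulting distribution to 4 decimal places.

π = [0.1137, 0.2211, 0.1253, 0.2006, 0.2045, 0.1348]

t=0: π = [0.2000, 0.1000, 0.2000, 0.3000, 0.1000, 0.1000]
t=1: π = [0.1250, 0.2083, 0.1417, 0.2083, 0.2000, 0.1167]
t=2: π = [0.1139, 0.2201, 0.1271, 0.1993, 0.2035, 0.1361]
t=3: π = [0.1137, 0.2211, 0.1253, 0.2006, 0.2045, 0.1348]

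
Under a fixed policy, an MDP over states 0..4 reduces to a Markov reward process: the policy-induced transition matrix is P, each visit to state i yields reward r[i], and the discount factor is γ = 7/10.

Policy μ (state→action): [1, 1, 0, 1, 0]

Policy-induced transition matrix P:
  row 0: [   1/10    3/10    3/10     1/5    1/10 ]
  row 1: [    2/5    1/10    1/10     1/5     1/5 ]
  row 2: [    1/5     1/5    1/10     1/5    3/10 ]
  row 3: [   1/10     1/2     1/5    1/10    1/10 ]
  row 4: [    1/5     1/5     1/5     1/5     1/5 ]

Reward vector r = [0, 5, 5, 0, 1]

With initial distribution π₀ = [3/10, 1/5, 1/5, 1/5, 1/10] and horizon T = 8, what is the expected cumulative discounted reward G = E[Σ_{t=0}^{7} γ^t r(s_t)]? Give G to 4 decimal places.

G = 7.1574

t=0: π = [0.3000, 0.2000, 0.2000, 0.2000, 0.1000], E[r] = 2.1000, γ^t·E[r] = 2.100000, running G = 2.100000
t=1: π = [0.1900, 0.2700, 0.1900, 0.1800, 0.1700], E[r] = 2.4700, γ^t·E[r] = 1.729000, running G = 3.829000
t=2: π = [0.2170, 0.2460, 0.1730, 0.1820, 0.1820], E[r] = 2.2770, γ^t·E[r] = 1.115730, running G = 4.944730
t=3: π = [0.2093, 0.2517, 0.1798, 0.1818, 0.1774], E[r] = 2.3349, γ^t·E[r] = 0.800871, running G = 5.745601
t=4: π = [0.2112, 0.2503, 0.1778, 0.1818, 0.1789], E[r] = 2.3193, γ^t·E[r] = 0.556857, running G = 6.302457
t=5: π = [0.2108, 0.2506, 0.1783, 0.1818, 0.1785], E[r] = 2.3232, γ^t·E[r] = 0.390467, running G = 6.692925
t=6: π = [0.2109, 0.2506, 0.1782, 0.1818, 0.1786], E[r] = 2.3223, γ^t·E[r] = 0.273212, running G = 6.966136
t=7: π = [0.2108, 0.2506, 0.1782, 0.1818, 0.1785], E[r] = 2.3225, γ^t·E[r] = 0.191268, running G = 7.157404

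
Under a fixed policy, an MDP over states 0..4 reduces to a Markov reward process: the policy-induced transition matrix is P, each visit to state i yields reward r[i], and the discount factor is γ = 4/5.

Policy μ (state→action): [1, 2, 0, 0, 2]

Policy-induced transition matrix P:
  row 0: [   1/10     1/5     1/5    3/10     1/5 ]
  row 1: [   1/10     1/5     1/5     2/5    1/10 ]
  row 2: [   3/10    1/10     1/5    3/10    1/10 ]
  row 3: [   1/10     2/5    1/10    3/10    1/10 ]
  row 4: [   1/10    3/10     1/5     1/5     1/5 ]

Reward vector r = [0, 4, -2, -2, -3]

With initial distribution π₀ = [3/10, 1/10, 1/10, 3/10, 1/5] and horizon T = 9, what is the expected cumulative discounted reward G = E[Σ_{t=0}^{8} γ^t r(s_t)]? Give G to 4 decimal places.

G = -2.0219

t=0: π = [0.3000, 0.1000, 0.1000, 0.3000, 0.2000], E[r] = -1.0000, γ^t·E[r] = -1.000000, running G = -1.000000
t=1: π = [0.1200, 0.2700, 0.1700, 0.2900, 0.1500], E[r] = -0.2900, γ^t·E[r] = -0.232000, running G = -1.232000
t=2: π = [0.1340, 0.2560, 0.1710, 0.3120, 0.1270], E[r] = -0.3230, γ^t·E[r] = -0.206720, running G = -1.438720
t=3: π = [0.1342, 0.2580, 0.1688, 0.3129, 0.1261], E[r] = -0.3097, γ^t·E[r] = -0.158566, running G = -1.597286
t=4: π = [0.1338, 0.2583, 0.1687, 0.3132, 0.1260], E[r] = -0.3087, γ^t·E[r] = -0.126423, running G = -1.723709
t=5: π = [0.1337, 0.2584, 0.1687, 0.3132, 0.1260], E[r] = -0.3083, γ^t·E[r] = -0.101016, running G = -1.824725
t=6: π = [0.1337, 0.2584, 0.1687, 0.3132, 0.1260], E[r] = -0.3082, γ^t·E[r] = -0.080805, running G = -1.905530
t=7: π = [0.1337, 0.2584, 0.1687, 0.3132, 0.1260], E[r] = -0.3082, γ^t·E[r] = -0.064642, running G = -1.970172
t=8: π = [0.1337, 0.2584, 0.1687, 0.3132, 0.1260], E[r] = -0.3082, γ^t·E[r] = -0.051713, running G = -2.021885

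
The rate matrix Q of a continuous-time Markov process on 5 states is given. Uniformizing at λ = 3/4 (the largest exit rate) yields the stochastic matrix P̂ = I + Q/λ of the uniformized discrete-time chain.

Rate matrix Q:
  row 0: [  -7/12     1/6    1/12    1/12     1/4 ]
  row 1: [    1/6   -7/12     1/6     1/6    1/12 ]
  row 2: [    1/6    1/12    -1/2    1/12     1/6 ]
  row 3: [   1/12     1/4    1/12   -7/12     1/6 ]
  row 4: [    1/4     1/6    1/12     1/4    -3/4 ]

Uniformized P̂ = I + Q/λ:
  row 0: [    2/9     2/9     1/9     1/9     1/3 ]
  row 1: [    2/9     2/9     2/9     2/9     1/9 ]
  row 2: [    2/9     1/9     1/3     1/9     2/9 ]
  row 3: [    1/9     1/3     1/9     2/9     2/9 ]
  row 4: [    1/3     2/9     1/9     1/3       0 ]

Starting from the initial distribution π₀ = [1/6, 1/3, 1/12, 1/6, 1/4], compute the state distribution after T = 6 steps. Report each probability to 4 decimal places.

π = [0.2203, 0.2248, 0.1750, 0.1984, 0.1815]

t=0: π = [0.1667, 0.3333, 0.0833, 0.1667, 0.2500]
t=1: π = [0.2315, 0.2315, 0.1667, 0.2222, 0.1481]
t=2: π = [0.2140, 0.2284, 0.1739, 0.1944, 0.1893]
t=3: π = [0.2217, 0.2245, 0.1751, 0.2002, 0.1786]
t=4: π = [0.2198, 0.2250, 0.1750, 0.1980, 0.1822]
t=5: π = [0.2205, 0.2248, 0.1750, 0.1986, 0.1812]
t=6: π = [0.2203, 0.2248, 0.1750, 0.1984, 0.1815]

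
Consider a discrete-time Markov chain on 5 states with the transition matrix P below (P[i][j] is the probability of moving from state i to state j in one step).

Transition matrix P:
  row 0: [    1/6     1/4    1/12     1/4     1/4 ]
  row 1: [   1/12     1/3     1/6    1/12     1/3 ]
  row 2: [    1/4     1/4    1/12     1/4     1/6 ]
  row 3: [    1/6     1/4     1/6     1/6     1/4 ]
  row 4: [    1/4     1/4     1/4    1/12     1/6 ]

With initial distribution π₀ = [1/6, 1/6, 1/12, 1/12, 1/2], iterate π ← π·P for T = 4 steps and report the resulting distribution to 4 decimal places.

t=0: π = [0.1667, 0.1667, 0.0833, 0.0833, 0.5000]
t=1: π = [0.2014, 0.2639, 0.1875, 0.1319, 0.2153]
t=2: π = [0.1782, 0.2720, 0.1522, 0.1591, 0.2384]
t=3: π = [0.1766, 0.2727, 0.1590, 0.1517, 0.2401]
t=4: π = [0.1772, 0.2727, 0.1587, 0.1519, 0.2395]

π = [0.1772, 0.2727, 0.1587, 0.1519, 0.2395]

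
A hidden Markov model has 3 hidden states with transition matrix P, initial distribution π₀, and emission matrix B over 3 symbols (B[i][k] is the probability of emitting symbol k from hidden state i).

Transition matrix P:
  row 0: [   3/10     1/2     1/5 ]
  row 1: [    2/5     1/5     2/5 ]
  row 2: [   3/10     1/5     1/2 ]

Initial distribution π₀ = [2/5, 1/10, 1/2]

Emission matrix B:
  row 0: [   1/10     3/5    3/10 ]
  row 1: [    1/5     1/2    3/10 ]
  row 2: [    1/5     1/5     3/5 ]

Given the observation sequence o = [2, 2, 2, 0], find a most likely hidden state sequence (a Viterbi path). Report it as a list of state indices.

path = [2, 2, 2, 2]

t=0: δ = [1.200e-01, 3.000e-02, 3.000e-01]  (obs o_0=2)
t=1: δ = [2.700e-02, 1.800e-02, 9.000e-02]  ψ = [2, 0, 2]  (obs o_1=2)
t=2: δ = [8.100e-03, 5.400e-03, 2.700e-02]  ψ = [2, 2, 2]  (obs o_2=2)
t=3: δ = [8.100e-04, 1.080e-03, 2.700e-03]  ψ = [2, 2, 2]  (obs o_3=0)
backtrack: best end state = 2; path = [2, 2, 2, 2]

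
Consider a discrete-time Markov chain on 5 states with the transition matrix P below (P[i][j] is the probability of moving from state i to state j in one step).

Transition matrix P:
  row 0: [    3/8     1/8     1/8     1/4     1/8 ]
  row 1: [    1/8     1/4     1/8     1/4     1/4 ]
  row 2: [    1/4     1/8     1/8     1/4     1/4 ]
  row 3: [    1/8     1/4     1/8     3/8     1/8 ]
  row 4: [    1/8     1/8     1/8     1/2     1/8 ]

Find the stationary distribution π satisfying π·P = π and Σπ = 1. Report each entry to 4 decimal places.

π = [0.1875, 0.1904, 0.1250, 0.3327, 0.1644]

Balance equations π_j = Σ_i π_i·P[i][j]:
  π_0 = 3/8·π_0 + 1/8·π_1 + 1/4·π_2 + 1/8·π_3 + 1/8·π_4
  π_1 = 1/8·π_0 + 1/4·π_1 + 1/8·π_2 + 1/4·π_3 + 1/8·π_4
  π_2 = 1/8·π_0 + 1/8·π_1 + 1/8·π_2 + 1/8·π_3 + 1/8·π_4
  π_3 = 1/4·π_0 + 1/4·π_1 + 1/4·π_2 + 3/8·π_3 + 1/2·π_4
  normalize: π_0 + π_1 + π_2 + π_3 + π_4 = 1
Solving the linear system gives exactly π = [3/16, 99/520, 1/8, 173/520, 171/1040].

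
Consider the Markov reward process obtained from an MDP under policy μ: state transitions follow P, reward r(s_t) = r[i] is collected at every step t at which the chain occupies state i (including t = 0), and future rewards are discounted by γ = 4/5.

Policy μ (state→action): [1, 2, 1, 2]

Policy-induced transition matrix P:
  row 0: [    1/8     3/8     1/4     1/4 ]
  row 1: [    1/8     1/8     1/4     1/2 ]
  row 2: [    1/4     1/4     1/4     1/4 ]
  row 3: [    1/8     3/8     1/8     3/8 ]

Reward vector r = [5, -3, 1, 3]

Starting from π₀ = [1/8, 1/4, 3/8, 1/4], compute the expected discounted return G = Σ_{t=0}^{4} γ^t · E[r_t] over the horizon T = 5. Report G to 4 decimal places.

G = 3.9415

t=0: π = [0.1250, 0.2500, 0.3750, 0.2500], E[r] = 1.0000, γ^t·E[r] = 1.000000, running G = 1.000000
t=1: π = [0.1719, 0.2656, 0.2188, 0.3438], E[r] = 1.3125, γ^t·E[r] = 1.050000, running G = 2.050000
t=2: π = [0.1523, 0.2813, 0.2070, 0.3594], E[r] = 1.2031, γ^t·E[r] = 0.770000, running G = 2.820000
t=3: π = [0.1509, 0.2788, 0.2051, 0.3652], E[r] = 1.2188, γ^t·E[r] = 0.624000, running G = 3.444000
t=4: π = [0.1506, 0.2797, 0.2043, 0.3654], E[r] = 1.2146, γ^t·E[r] = 0.497500, running G = 3.941500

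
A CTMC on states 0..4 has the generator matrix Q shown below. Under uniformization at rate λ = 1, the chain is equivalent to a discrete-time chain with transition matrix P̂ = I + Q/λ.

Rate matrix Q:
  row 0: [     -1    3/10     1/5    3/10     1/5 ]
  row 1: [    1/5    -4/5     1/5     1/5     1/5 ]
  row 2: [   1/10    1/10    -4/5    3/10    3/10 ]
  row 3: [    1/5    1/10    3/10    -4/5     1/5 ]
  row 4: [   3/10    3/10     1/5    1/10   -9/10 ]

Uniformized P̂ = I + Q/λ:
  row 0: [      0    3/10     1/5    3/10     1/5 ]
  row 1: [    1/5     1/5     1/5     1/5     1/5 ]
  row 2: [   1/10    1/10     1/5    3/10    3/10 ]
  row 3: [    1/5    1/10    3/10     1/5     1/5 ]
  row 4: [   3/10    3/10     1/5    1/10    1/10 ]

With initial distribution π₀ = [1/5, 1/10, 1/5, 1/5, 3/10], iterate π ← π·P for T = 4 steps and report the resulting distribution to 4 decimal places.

t=0: π = [0.2000, 0.1000, 0.2000, 0.2000, 0.3000]
t=1: π = [0.1700, 0.2100, 0.2200, 0.2100, 0.1900]
t=2: π = [0.1630, 0.1930, 0.2210, 0.2200, 0.2030]
t=3: π = [0.1656, 0.1925, 0.2220, 0.2181, 0.2018]
t=4: π = [0.1649, 0.1927, 0.2218, 0.2186, 0.2020]

π = [0.1649, 0.1927, 0.2218, 0.2186, 0.2020]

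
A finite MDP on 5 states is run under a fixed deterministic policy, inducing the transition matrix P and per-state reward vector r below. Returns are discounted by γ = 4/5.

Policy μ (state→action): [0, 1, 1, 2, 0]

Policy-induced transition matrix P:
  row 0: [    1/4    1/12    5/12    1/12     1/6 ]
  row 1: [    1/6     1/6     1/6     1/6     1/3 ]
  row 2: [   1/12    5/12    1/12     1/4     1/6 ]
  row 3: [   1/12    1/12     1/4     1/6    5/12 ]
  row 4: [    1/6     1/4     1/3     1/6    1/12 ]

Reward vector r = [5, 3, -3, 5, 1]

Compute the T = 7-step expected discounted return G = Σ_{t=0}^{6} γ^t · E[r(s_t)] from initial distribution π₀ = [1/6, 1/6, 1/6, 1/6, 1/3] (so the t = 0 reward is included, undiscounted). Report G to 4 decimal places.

G = 7.1339

t=0: π = [0.1667, 0.1667, 0.1667, 0.1667, 0.3333], E[r] = 2.0000, γ^t·E[r] = 2.000000, running G = 2.000000
t=1: π = [0.1528, 0.2083, 0.2639, 0.1667, 0.2083], E[r] = 1.6389, γ^t·E[r] = 1.311111, running G = 3.311111
t=2: π = [0.1435, 0.2234, 0.2315, 0.1759, 0.2257], E[r] = 1.7986, γ^t·E[r] = 1.151111, running G = 4.462222
t=3: π = [0.1447, 0.2167, 0.2355, 0.1740, 0.2291], E[r] = 1.7660, γ^t·E[r] = 0.904198, running G = 5.366420
t=4: π = [0.1446, 0.2181, 0.2359, 0.1742, 0.2272], E[r] = 1.7680, γ^t·E[r] = 0.724155, running G = 6.090574
t=5: π = [0.1445, 0.2180, 0.2355, 0.1743, 0.2276], E[r] = 1.7691, γ^t·E[r] = 0.579692, running G = 6.670267
t=6: π = [0.1446, 0.2180, 0.2356, 0.1743, 0.2276], E[r] = 1.7686, γ^t·E[r] = 0.463630, running G = 7.133897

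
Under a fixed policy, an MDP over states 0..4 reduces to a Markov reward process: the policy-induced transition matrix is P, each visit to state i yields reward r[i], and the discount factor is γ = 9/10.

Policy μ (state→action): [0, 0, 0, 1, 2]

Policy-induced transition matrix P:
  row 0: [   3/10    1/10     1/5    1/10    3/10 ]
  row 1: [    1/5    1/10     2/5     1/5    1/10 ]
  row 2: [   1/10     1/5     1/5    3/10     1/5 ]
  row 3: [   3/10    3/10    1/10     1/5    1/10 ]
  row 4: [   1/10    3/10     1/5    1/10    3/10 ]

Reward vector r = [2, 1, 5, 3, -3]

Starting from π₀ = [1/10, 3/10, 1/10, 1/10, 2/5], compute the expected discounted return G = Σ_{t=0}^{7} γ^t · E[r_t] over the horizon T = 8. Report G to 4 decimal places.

t=0: π = [0.1000, 0.3000, 0.1000, 0.1000, 0.4000], E[r] = 0.1000, γ^t·E[r] = 0.100000, running G = 0.100000
t=1: π = [0.1700, 0.2100, 0.2500, 0.1600, 0.2100], E[r] = 1.6500, γ^t·E[r] = 1.485000, running G = 1.585000
t=2: π = [0.1870, 0.1990, 0.2260, 0.1870, 0.2010], E[r] = 1.6610, γ^t·E[r] = 1.345410, running G = 2.930410
t=3: π = [0.1947, 0.2002, 0.2211, 0.1838, 0.2002], E[r] = 1.6459, γ^t·E[r] = 1.199861, running G = 4.130271
t=4: π = [0.1957, 0.1989, 0.2217, 0.1826, 0.2011], E[r] = 1.6432, γ^t·E[r] = 1.078130, running G = 5.208401
t=5: π = [0.1956, 0.1989, 0.2215, 0.1825, 0.2015], E[r] = 1.6405, γ^t·E[r] = 0.968697, running G = 6.177098
t=6: π = [0.1955, 0.1990, 0.2215, 0.1824, 0.2016], E[r] = 1.6402, γ^t·E[r] = 0.871691, running G = 7.048789
t=7: π = [0.1955, 0.1990, 0.2215, 0.1824, 0.2016], E[r] = 1.6403, γ^t·E[r] = 0.784548, running G = 7.833337

G = 7.8333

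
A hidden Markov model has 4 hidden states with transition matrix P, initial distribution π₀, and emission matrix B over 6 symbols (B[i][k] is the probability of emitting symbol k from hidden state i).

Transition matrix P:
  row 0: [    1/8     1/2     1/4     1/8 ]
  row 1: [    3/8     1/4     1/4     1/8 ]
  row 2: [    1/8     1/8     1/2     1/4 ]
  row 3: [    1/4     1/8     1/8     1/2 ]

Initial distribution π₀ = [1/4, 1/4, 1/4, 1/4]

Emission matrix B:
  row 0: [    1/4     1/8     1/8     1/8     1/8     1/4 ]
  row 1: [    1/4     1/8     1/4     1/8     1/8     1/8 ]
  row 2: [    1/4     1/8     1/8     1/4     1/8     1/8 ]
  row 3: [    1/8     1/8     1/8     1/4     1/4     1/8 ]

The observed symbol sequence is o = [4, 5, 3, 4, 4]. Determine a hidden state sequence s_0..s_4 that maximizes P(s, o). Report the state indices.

t=0: δ = [3.125e-02, 3.125e-02, 3.125e-02, 6.250e-02]  (obs o_0=4)
t=1: δ = [3.906e-03, 1.953e-03, 1.953e-03, 3.906e-03]  ψ = [3, 0, 2, 3]  (obs o_1=5)
t=2: δ = [1.221e-04, 2.441e-04, 2.441e-04, 4.883e-04]  ψ = [3, 0, 0, 3]  (obs o_2=3)
t=3: δ = [1.526e-05, 7.629e-06, 1.526e-05, 6.104e-05]  ψ = [3, 0, 2, 3]  (obs o_3=4)
t=4: δ = [1.907e-06, 9.537e-07, 9.537e-07, 7.629e-06]  ψ = [3, 0, 2, 3]  (obs o_4=4)
backtrack: best end state = 3; path = [3, 3, 3, 3, 3]

path = [3, 3, 3, 3, 3]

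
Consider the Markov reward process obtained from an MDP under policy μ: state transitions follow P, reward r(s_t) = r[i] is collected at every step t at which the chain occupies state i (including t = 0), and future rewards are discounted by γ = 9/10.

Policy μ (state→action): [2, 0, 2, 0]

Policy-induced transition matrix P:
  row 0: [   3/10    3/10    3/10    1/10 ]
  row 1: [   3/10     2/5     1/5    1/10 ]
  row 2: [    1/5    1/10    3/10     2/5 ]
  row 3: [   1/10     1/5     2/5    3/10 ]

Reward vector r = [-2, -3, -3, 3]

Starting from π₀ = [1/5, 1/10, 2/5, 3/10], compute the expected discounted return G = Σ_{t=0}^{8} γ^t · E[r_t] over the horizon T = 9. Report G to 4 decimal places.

t=0: π = [0.2000, 0.1000, 0.4000, 0.3000], E[r] = -1.0000, γ^t·E[r] = -1.000000, running G = -1.000000
t=1: π = [0.2000, 0.2000, 0.3200, 0.2800], E[r] = -1.1200, γ^t·E[r] = -1.008000, running G = -2.008000
t=2: π = [0.2120, 0.2280, 0.3080, 0.2520], E[r] = -1.2760, γ^t·E[r] = -1.033560, running G = -3.041560
t=3: π = [0.2188, 0.2360, 0.3024, 0.2428], E[r] = -1.3244, γ^t·E[r] = -0.965488, running G = -4.007048
t=4: π = [0.2212, 0.2388, 0.3007, 0.2393], E[r] = -1.3431, γ^t·E[r] = -0.881221, running G = -4.888269
t=5: π = [0.2221, 0.2398, 0.3000, 0.2381], E[r] = -1.3496, γ^t·E[r] = -0.796904, running G = -5.685173
t=6: π = [0.2224, 0.2402, 0.2998, 0.2376], E[r] = -1.3519, γ^t·E[r] = -0.718437, running G = -6.403609
t=7: π = [0.2225, 0.2403, 0.2997, 0.2375], E[r] = -1.3527, γ^t·E[r] = -0.646980, running G = -7.050589
t=8: π = [0.2225, 0.2403, 0.2997, 0.2374], E[r] = -1.3530, γ^t·E[r] = -0.582405, running G = -7.632994

G = -7.6330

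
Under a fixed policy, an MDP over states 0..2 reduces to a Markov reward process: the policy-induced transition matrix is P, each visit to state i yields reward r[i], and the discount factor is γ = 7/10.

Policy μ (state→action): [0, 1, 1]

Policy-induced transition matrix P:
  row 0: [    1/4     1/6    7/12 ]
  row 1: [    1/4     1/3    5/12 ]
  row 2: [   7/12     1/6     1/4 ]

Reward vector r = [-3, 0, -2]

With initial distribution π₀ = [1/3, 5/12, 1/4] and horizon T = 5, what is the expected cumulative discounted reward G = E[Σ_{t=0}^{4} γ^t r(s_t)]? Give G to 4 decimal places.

t=0: π = [0.3333, 0.4167, 0.2500], E[r] = -1.5000, γ^t·E[r] = -1.500000, running G = -1.500000
t=1: π = [0.3333, 0.2361, 0.4306], E[r] = -1.8611, γ^t·E[r] = -1.302778, running G = -2.802778
t=2: π = [0.3935, 0.2060, 0.4005], E[r] = -1.9815, γ^t·E[r] = -0.970926, running G = -3.773704
t=3: π = [0.3835, 0.2010, 0.4155], E[r] = -1.9815, γ^t·E[r] = -0.679648, running G = -4.453352
t=4: π = [0.3885, 0.2002, 0.4113], E[r] = -1.9882, γ^t·E[r] = -0.477359, running G = -4.930711

G = -4.9307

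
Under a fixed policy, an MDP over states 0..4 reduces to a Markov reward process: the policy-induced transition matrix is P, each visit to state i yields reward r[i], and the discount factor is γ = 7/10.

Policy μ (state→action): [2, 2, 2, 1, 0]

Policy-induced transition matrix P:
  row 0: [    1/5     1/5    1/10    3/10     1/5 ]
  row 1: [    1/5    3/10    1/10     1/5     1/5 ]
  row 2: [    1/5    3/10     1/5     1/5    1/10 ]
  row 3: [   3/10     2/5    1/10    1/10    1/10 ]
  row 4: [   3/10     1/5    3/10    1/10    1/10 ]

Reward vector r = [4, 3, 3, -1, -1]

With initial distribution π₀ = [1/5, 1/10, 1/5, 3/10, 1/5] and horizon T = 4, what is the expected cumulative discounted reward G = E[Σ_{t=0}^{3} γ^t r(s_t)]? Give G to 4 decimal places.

G = 4.1781

t=0: π = [0.2000, 0.1000, 0.2000, 0.3000, 0.2000], E[r] = 1.2000, γ^t·E[r] = 1.200000, running G = 1.200000
t=1: π = [0.2500, 0.2900, 0.1600, 0.1700, 0.1300], E[r] = 2.0500, γ^t·E[r] = 1.435000, running G = 2.635000
t=2: π = [0.2300, 0.2790, 0.1420, 0.1950, 0.1540], E[r] = 1.8340, γ^t·E[r] = 0.898660, running G = 3.533660
t=3: π = [0.2349, 0.2811, 0.1450, 0.1881, 0.1509], E[r] = 1.8789, γ^t·E[r] = 0.644463, running G = 4.178123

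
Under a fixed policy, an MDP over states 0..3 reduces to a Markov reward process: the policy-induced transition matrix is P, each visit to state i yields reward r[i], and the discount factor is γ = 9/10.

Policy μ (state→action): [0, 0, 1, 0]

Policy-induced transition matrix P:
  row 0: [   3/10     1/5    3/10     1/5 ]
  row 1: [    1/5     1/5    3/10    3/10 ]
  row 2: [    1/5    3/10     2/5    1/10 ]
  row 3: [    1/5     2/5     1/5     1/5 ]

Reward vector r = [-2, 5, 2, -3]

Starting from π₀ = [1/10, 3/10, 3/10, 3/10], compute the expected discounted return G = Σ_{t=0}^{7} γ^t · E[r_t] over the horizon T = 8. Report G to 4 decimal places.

t=0: π = [0.1000, 0.3000, 0.3000, 0.3000], E[r] = 1.0000, γ^t·E[r] = 1.000000, running G = 1.000000
t=1: π = [0.2100, 0.2900, 0.3000, 0.2000], E[r] = 1.0300, γ^t·E[r] = 0.927000, running G = 1.927000
t=2: π = [0.2210, 0.2700, 0.3100, 0.1990], E[r] = 0.9310, γ^t·E[r] = 0.754110, running G = 2.681110
t=3: π = [0.2221, 0.2708, 0.3111, 0.1960], E[r] = 0.9440, γ^t·E[r] = 0.688176, running G = 3.369286
t=4: π = [0.2222, 0.2703, 0.3115, 0.1960], E[r] = 0.9422, γ^t·E[r] = 0.618204, running G = 3.987490
t=5: π = [0.2222, 0.2703, 0.3116, 0.1959], E[r] = 0.9428, γ^t·E[r] = 0.556685, running G = 4.544175
t=6: π = [0.2222, 0.2703, 0.3116, 0.1959], E[r] = 0.9427, γ^t·E[r] = 0.500995, running G = 5.045170
t=7: π = [0.2222, 0.2703, 0.3116, 0.1959], E[r] = 0.9427, γ^t·E[r] = 0.450903, running G = 5.496073

G = 5.4961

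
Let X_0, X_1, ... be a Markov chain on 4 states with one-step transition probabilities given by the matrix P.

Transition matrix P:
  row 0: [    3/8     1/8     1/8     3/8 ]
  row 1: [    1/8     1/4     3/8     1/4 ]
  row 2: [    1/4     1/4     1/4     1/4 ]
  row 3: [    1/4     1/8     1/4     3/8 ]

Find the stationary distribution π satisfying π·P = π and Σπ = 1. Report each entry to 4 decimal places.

π = [0.2604, 0.1771, 0.2396, 0.3229]

Balance equations π_j = Σ_i π_i·P[i][j]:
  π_0 = 3/8·π_0 + 1/8·π_1 + 1/4·π_2 + 1/4·π_3
  π_1 = 1/8·π_0 + 1/4·π_1 + 1/4·π_2 + 1/8·π_3
  π_2 = 1/8·π_0 + 3/8·π_1 + 1/4·π_2 + 1/4·π_3
  normalize: π_0 + π_1 + π_2 + π_3 = 1
Solving the linear system gives exactly π = [25/96, 17/96, 23/96, 31/96].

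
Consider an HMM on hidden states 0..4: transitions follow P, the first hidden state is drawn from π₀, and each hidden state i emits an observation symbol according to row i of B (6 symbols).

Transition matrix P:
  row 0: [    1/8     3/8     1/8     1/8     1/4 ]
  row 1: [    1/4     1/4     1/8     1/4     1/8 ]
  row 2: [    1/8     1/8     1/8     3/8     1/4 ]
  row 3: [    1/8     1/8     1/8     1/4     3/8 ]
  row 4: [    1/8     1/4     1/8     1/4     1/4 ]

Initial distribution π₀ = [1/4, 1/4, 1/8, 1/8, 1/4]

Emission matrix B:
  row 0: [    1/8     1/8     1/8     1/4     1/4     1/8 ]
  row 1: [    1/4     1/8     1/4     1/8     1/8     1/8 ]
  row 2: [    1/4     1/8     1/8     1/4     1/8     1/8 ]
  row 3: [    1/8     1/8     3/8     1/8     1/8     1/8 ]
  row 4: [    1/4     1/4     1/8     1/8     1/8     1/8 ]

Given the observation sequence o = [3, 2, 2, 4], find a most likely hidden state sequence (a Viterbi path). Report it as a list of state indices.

path = [0, 1, 3, 4]

t=0: δ = [6.250e-02, 3.125e-02, 3.125e-02, 1.562e-02, 3.125e-02]  (obs o_0=3)
t=1: δ = [9.766e-04, 5.859e-03, 9.766e-04, 4.395e-03, 1.953e-03]  ψ = [0, 0, 0, 2, 0]  (obs o_1=2)
t=2: δ = [1.831e-04, 3.662e-04, 9.155e-05, 5.493e-04, 2.060e-04]  ψ = [1, 1, 1, 1, 3]  (obs o_2=2)
t=3: δ = [2.289e-05, 1.144e-05, 8.583e-06, 1.717e-05, 2.575e-05]  ψ = [1, 1, 3, 3, 3]  (obs o_3=4)
backtrack: best end state = 4; path = [0, 1, 3, 4]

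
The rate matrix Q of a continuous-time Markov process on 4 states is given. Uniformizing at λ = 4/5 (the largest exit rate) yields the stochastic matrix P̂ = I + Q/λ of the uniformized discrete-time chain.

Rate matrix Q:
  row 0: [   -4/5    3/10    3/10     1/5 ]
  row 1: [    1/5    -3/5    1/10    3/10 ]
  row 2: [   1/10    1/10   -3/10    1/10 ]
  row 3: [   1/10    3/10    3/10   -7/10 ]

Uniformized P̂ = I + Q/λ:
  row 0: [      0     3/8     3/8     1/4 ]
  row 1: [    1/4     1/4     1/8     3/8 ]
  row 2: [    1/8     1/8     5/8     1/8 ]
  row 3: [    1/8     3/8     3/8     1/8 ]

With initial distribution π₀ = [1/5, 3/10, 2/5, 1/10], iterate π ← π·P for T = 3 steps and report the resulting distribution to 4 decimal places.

π = [0.1385, 0.2404, 0.4176, 0.2035]

t=0: π = [0.2000, 0.3000, 0.4000, 0.1000]
t=1: π = [0.1375, 0.2375, 0.4000, 0.2250]
t=2: π = [0.1375, 0.2453, 0.4156, 0.2016]
t=3: π = [0.1385, 0.2404, 0.4176, 0.2035]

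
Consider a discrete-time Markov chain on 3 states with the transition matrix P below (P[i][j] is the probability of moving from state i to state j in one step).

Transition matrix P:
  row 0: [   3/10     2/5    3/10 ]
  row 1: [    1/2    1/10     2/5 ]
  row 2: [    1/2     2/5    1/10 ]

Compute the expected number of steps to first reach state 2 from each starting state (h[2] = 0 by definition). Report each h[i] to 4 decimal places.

First-step conditioning: h[2] = 0; for i ≠ 2, h[i] = 1 + Σ_k P[i][k]·h[k].
  h[0] = 1 + 3/10·h[0] + 2/5·h[1]
  h[1] = 1 + 1/2·h[0] + 1/10·h[1]
Solving the 2×2 linear system over states ≠ 2 gives exactly h = [130/43, 120/43, 0] (h[2] = 0 is the target).

h = [3.0233, 2.7907, 0.0000]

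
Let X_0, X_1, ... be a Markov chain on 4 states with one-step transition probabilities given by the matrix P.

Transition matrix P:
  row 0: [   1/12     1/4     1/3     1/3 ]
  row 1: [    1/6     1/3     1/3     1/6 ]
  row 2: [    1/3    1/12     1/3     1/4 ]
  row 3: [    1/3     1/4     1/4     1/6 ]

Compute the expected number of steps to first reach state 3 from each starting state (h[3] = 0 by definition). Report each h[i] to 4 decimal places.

h = [3.7009, 4.3738, 3.8972, 0.0000]

First-step conditioning: h[3] = 0; for i ≠ 3, h[i] = 1 + Σ_k P[i][k]·h[k].
  h[0] = 1 + 1/12·h[0] + 1/4·h[1] + 1/3·h[2]
  h[1] = 1 + 1/6·h[0] + 1/3·h[1] + 1/3·h[2]
  h[2] = 1 + 1/3·h[0] + 1/12·h[1] + 1/3·h[2]
Solving the 3×3 linear system over states ≠ 3 gives exactly h = [396/107, 468/107, 417/107, 0] (h[3] = 0 is the target).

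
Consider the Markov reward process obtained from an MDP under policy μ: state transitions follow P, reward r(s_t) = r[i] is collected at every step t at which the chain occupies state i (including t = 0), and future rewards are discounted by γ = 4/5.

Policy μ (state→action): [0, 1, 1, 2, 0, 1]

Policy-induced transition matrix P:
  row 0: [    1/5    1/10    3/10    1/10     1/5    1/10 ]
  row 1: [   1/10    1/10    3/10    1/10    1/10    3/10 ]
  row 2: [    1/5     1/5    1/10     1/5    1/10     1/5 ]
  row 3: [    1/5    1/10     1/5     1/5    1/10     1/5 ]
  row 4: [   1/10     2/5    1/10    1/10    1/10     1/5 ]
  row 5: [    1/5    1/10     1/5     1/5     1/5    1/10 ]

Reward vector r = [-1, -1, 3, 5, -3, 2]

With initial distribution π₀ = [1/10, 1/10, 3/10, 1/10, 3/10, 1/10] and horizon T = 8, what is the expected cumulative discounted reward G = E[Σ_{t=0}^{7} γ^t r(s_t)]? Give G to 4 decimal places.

t=0: π = [0.1000, 0.1000, 0.3000, 0.1000, 0.3000, 0.1000], E[r] = 0.5000, γ^t·E[r] = 0.500000, running G = 0.500000
t=1: π = [0.1600, 0.2200, 0.1600, 0.1500, 0.1200, 0.1900], E[r] = 0.8700, γ^t·E[r] = 0.696000, running G = 1.196000
t=2: π = [0.1660, 0.1520, 0.2100, 0.1500, 0.1350, 0.1870], E[r] = 1.0310, γ^t·E[r] = 0.659840, running G = 1.855840
t=3: π = [0.1713, 0.1615, 0.1973, 0.1547, 0.1353, 0.1799], E[r] = 0.9865, γ^t·E[r] = 0.505088, running G = 2.360928
t=4: π = [0.1703, 0.1603, 0.2000, 0.1532, 0.1351, 0.1810], E[r] = 0.9921, γ^t·E[r] = 0.406352, running G = 2.767280
t=5: π = [0.1705, 0.1605, 0.1996, 0.1534, 0.1351, 0.1809], E[r] = 0.9912, γ^t·E[r] = 0.324785, running G = 3.092065
t=6: π = [0.1704, 0.1605, 0.1996, 0.1534, 0.1351, 0.1809], E[r] = 0.9913, γ^t·E[r] = 0.259871, running G = 3.351936
t=7: π = [0.1704, 0.1605, 0.1996, 0.1534, 0.1351, 0.1809], E[r] = 0.9913, γ^t·E[r] = 0.207891, running G = 3.559827

G = 3.5598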